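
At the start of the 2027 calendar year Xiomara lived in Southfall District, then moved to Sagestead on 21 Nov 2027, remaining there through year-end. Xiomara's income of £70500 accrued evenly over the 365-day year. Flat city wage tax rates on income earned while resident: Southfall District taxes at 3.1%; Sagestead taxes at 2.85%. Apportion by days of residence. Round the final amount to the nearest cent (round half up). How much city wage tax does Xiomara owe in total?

Southfall District, 1 Jan – 20 Nov 2027: 324 days → £70500 × 3.1% × 324/365 = £1940.0055
Sagestead, 21 Nov – 31 Dec 2027: 41 days → £70500 × 2.85% × 41/365 = £225.6966
Total = £2165.7021

£2165.70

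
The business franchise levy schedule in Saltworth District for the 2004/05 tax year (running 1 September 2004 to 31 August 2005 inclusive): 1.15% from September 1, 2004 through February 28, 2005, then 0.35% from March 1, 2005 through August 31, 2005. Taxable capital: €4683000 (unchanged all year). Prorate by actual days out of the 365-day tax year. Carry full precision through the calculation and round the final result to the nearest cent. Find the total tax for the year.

€34968.54

September 1, 2004 – February 28, 2005: 181 days at 1.15% → €4683000 × 1.15% × 181/365 = €26705.9301
March 1 – August 31, 2005: 184 days at 0.35% → €4683000 × 0.35% × 184/365 = €8262.6082
Total = €34968.5384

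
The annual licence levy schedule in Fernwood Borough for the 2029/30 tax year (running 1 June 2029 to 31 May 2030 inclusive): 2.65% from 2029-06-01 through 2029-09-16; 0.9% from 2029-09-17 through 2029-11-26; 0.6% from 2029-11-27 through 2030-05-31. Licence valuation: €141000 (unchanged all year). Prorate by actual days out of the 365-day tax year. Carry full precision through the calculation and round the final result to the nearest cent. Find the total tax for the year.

2029-06-01 to 2029-09-16: 108 days at 2.65% → €141000 × 2.65% × 108/365 = €1105.5945
2029-09-17 to 2029-11-26: 71 days at 0.9% → €141000 × 0.9% × 71/365 = €246.8466
2029-11-27 to 2030-05-31: 186 days at 0.6% → €141000 × 0.6% × 186/365 = €431.1123
Total = €1783.5534

€1783.55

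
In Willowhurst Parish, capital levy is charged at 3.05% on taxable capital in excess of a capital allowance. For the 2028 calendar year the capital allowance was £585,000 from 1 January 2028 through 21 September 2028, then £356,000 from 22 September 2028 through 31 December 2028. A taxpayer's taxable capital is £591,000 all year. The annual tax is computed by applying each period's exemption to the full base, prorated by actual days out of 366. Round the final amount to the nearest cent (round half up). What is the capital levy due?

£2,110.42

1 January – 21 September 2028: 265 days, exemption £585,000 → (£591,000 − £585,000) × 3.05% × 265/366 = £132.5000
22 September – 31 December 2028: 101 days, exemption £356,000 → (£591,000 − £356,000) × 3.05% × 101/366 = £1,977.9167
Total = £2,110.4167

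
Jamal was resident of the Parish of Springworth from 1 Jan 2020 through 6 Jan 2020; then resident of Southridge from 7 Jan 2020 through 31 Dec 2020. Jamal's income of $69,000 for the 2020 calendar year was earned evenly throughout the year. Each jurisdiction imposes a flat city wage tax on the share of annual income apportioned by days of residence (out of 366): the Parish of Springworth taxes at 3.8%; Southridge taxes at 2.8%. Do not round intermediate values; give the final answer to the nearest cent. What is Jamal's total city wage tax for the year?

$1,943.31

The Parish of Springworth, 1 Jan – 6 Jan 2020: 6 days → $69,000 × 3.8% × 6/366 = $42.9836
Southridge, 7 Jan – 31 Dec 2020: 360 days → $69,000 × 2.8% × 360/366 = $1,900.3279
Total = $1,943.3115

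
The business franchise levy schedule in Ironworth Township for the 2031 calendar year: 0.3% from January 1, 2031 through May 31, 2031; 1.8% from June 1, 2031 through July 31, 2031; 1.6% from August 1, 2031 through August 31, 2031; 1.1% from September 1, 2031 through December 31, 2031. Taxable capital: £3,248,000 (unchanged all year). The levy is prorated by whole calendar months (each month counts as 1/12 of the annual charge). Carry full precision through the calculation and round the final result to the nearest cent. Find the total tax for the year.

January 1 – May 31, 2031: 5 months at 0.3% → £3,248,000 × 0.3% × 5/12 = £4,060.0000
June 1 – July 31, 2031: 2 months at 1.8% → £3,248,000 × 1.8% × 2/12 = £9,744.0000
August 1 – August 31, 2031: 1 month at 1.6% → £3,248,000 × 1.6% × 1/12 = £4,330.6667
September 1 – December 31, 2031: 4 months at 1.1% → £3,248,000 × 1.1% × 4/12 = £11,909.3333
Total = £30,044.0000

£30,044.00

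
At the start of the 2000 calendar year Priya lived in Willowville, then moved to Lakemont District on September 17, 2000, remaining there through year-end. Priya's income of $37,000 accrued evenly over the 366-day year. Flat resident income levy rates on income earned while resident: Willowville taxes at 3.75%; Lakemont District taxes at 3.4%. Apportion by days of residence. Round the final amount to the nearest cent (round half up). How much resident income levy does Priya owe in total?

$1,349.99

Willowville, January 1 – September 16, 2000: 260 days → $37,000 × 3.75% × 260/366 = $985.6557
Lakemont District, September 17 – December 31, 2000: 106 days → $37,000 × 3.4% × 106/366 = $364.3388
Total = $1,349.9945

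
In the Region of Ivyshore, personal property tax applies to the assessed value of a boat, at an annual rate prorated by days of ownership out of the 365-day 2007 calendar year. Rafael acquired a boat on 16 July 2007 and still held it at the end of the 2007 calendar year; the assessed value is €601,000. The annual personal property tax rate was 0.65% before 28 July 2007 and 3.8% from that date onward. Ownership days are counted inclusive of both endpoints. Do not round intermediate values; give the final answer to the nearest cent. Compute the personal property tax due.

16 July – 27 July 2007: 12 days at 0.65% → €601,000 × 0.65% × 12/365 = €128.4329
28 July – 31 December 2007: 157 days at 3.8% → €601,000 × 3.8% × 157/365 = €9,823.4685
Total = €9,951.9014

€9,951.90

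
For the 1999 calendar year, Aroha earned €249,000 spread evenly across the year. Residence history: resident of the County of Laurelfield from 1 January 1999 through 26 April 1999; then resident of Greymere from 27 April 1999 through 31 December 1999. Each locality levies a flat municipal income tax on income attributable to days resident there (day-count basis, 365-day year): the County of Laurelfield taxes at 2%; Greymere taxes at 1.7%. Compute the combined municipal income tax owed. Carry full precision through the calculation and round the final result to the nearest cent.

€4,470.40

The County of Laurelfield, 1 January – 26 April 1999: 116 days → €249,000 × 2% × 116/365 = €1,582.6849
Greymere, 27 April – 31 December 1999: 249 days → €249,000 × 1.7% × 249/365 = €2,887.7178
Total = €4,470.4027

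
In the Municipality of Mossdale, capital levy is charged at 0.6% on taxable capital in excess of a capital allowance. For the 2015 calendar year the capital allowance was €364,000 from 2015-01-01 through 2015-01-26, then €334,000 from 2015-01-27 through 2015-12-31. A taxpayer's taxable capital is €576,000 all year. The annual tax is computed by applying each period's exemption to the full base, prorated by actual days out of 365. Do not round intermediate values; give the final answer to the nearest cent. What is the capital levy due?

€1,439.18

2015-01-01 to 2015-01-26: 26 days, exemption €364,000 → (€576,000 − €364,000) × 0.6% × 26/365 = €90.6082
2015-01-27 to 2015-12-31: 339 days, exemption €334,000 → (€576,000 − €334,000) × 0.6% × 339/365 = €1,348.5699
Total = €1,439.1781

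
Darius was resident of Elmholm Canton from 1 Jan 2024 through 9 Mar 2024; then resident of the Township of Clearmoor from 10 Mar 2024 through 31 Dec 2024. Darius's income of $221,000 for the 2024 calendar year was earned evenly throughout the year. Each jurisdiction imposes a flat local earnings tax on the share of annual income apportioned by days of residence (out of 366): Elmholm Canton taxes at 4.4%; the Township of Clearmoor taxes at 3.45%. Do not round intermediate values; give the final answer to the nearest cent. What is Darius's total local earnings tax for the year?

Elmholm Canton, 1 Jan – 9 Mar 2024: 69 days → $221,000 × 4.4% × 69/366 = $1,833.2131
The Township of Clearmoor, 10 Mar – 31 Dec 2024: 297 days → $221,000 × 3.45% × 297/366 = $6,187.0943
Total = $8,020.3074

$8,020.31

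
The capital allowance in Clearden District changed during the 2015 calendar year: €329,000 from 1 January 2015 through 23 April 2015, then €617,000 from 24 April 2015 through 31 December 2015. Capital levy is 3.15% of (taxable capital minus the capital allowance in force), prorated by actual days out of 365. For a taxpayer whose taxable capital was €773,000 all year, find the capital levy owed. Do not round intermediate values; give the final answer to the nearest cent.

€7,722.59

1 January – 23 April 2015: 113 days, exemption €329,000 → (€773,000 − €329,000) × 3.15% × 113/365 = €4,329.9123
24 April – 31 December 2015: 252 days, exemption €617,000 → (€773,000 − €617,000) × 3.15% × 252/365 = €3,392.6795
Total = €7,722.5918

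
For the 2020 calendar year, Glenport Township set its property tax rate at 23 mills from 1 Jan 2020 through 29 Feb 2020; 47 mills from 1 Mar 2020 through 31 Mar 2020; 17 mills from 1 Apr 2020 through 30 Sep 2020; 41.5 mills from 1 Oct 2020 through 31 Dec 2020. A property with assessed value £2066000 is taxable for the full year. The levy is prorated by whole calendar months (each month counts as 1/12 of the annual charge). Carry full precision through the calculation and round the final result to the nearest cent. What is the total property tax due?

1 Jan – 29 Feb 2020: 2 months at 23 mills → £2066000 × 2.3% × 2/12 = £7919.6667
1 Mar – 31 Mar 2020: 1 month at 47 mills → £2066000 × 4.7% × 1/12 = £8091.8333
1 Apr – 30 Sep 2020: 6 months at 17 mills → £2066000 × 1.7% × 6/12 = £17561.0000
1 Oct – 31 Dec 2020: 3 months at 41.5 mills → £2066000 × 4.15% × 3/12 = £21434.7500
Total = £55007.2500

£55007.25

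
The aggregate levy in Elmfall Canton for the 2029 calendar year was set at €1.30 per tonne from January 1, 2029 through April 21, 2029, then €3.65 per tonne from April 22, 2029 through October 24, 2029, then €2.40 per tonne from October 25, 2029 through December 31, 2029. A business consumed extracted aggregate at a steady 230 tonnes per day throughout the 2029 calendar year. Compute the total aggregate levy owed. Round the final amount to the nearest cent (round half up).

€226872.00

January 1 – April 21, 2029: 111 days × 230 tonnes/day = 25,530 tonnes at €1.30/tonne → €33189.00
April 22 – October 24, 2029: 186 days × 230 tonnes/day = 42,780 tonnes at €3.65/tonne → €156147.00
October 25 – December 31, 2029: 68 days × 230 tonnes/day = 15,640 tonnes at €2.40/tonne → €37536.00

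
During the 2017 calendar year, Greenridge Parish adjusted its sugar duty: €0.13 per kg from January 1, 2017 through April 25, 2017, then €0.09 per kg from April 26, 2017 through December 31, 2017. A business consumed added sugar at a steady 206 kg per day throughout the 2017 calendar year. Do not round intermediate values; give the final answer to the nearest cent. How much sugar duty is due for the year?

January 1 – April 25, 2017: 115 days × 206 kg/day = 23,690 kg at €0.13/kg → €3079.70
April 26 – December 31, 2017: 250 days × 206 kg/day = 51,500 kg at €0.09/kg → €4635.00

€7714.70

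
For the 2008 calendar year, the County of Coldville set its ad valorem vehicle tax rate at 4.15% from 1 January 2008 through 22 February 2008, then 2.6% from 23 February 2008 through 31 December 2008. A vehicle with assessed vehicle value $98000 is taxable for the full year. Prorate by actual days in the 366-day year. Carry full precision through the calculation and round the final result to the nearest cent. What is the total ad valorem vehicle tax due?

$2767.96

1 January – 22 February 2008: 53 days at 4.15% → $98000 × 4.15% × 53/366 = $588.9372
23 February – 31 December 2008: 313 days at 2.6% → $98000 × 2.6% × 313/366 = $2179.0273
Total = $2767.9645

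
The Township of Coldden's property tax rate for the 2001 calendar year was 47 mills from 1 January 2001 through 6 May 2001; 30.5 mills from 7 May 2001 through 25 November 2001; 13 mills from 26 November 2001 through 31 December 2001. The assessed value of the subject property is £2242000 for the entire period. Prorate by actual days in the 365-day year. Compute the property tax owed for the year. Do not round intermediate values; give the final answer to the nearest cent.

1 January – 6 May 2001: 126 days at 47 mills → £2242000 × 4.7% × 126/365 = £36375.6822
7 May – 25 November 2001: 203 days at 30.5 mills → £2242000 × 3.05% × 203/365 = £38031.0767
26 November – 31 December 2001: 36 days at 13 mills → £2242000 × 1.3% × 36/365 = £2874.6740
Total = £77281.4329

£77281.43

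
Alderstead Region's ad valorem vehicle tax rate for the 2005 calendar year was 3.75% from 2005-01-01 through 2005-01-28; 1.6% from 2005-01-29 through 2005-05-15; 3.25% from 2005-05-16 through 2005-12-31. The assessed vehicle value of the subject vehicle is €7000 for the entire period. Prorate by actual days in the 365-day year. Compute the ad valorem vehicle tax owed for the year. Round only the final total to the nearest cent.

€196.33

2005-01-01 to 2005-01-28: 28 days at 3.75% → €7000 × 3.75% × 28/365 = €20.1370
2005-01-29 to 2005-05-15: 107 days at 1.6% → €7000 × 1.6% × 107/365 = €32.8329
2005-05-16 to 2005-12-31: 230 days at 3.25% → €7000 × 3.25% × 230/365 = €143.3562
Total = €196.3260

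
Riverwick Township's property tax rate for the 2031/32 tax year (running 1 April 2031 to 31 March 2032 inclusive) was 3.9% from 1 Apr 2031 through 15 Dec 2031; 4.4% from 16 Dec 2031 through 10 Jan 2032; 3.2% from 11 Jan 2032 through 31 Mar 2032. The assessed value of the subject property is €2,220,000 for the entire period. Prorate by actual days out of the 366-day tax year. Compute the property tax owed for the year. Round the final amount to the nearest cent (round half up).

1 Apr – 15 Dec 2031: 259 days at 3.9% → €2,220,000 × 3.9% × 259/366 = €61,268.3607
16 Dec 2031 – 10 Jan 2032: 26 days at 4.4% → €2,220,000 × 4.4% × 26/366 = €6,939.0164
11 Jan – 31 Mar 2032: 81 days at 3.2% → €2,220,000 × 3.2% × 81/366 = €15,721.9672
Total = €83,929.3443

€83,929.34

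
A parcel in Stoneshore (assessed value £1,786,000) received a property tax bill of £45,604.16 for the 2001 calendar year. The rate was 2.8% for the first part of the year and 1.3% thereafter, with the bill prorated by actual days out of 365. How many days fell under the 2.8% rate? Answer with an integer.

305 days

Let d = days at the first rate; then 365 − d days at the second rate.
£1,786,000 × [2.8%·d + 1.3%·(365−d)] / 365 = £45,604.16
Solving gives d = 305, so the new rate took effect on November 2, 2001.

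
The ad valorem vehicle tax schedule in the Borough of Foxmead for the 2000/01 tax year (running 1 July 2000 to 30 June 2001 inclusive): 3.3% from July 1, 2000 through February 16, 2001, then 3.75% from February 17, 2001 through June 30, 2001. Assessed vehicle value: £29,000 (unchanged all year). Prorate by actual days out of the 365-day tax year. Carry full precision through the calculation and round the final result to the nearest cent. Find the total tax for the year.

£1,004.91

July 1, 2000 – February 16, 2001: 231 days at 3.3% → £29,000 × 3.3% × 231/365 = £605.6630
February 17 – June 30, 2001: 134 days at 3.75% → £29,000 × 3.75% × 134/365 = £399.2466
Total = £1,004.9096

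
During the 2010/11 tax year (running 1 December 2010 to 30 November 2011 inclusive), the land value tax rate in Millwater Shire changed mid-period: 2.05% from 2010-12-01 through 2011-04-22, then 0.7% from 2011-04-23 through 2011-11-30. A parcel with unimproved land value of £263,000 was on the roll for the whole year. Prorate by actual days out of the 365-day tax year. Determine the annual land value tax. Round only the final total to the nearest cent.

2010-12-01 to 2011-04-22: 143 days at 2.05% → £263,000 × 2.05% × 143/365 = £2,112.2863
2011-04-23 to 2011-11-30: 222 days at 0.7% → £263,000 × 0.7% × 222/365 = £1,119.7315
Total = £3,232.0178

£3,232.02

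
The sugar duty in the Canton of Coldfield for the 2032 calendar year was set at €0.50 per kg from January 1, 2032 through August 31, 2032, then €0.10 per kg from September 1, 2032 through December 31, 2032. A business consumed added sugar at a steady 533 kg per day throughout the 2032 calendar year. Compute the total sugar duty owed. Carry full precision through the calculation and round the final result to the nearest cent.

January 1 – August 31, 2032: 244 days × 533 kg/day = 130,052 kg at €0.50/kg → €65,026.00
September 1 – December 31, 2032: 122 days × 533 kg/day = 65,026 kg at €0.10/kg → €6,502.60

€71,528.60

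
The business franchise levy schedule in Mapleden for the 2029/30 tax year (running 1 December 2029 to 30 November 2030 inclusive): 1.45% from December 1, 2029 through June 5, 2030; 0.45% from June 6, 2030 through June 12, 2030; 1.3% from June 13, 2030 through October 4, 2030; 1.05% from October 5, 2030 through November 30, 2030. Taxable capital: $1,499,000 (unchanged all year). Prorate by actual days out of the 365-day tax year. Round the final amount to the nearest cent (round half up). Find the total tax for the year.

December 1, 2029 – June 5, 2030: 187 days at 1.45% → $1,499,000 × 1.45% × 187/365 = $11,135.7219
June 6 – June 12, 2030: 7 days at 0.45% → $1,499,000 × 0.45% × 7/365 = $129.3658
June 13 – October 4, 2030: 114 days at 1.3% → $1,499,000 × 1.3% × 114/365 = $6,086.3507
October 5 – November 30, 2030: 57 days at 1.05% → $1,499,000 × 1.05% × 57/365 = $2,457.9493
Total = $19,809.3877

$19,809.39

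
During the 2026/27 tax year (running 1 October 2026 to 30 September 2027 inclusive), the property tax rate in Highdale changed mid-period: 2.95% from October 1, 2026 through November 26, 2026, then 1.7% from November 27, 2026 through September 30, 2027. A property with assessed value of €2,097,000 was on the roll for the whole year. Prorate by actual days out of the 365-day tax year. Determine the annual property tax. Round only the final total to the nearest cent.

€39,742.46

October 1 – November 26, 2026: 57 days at 2.95% → €2,097,000 × 2.95% × 57/365 = €9,660.5630
November 27, 2026 – September 30, 2027: 308 days at 1.7% → €2,097,000 × 1.7% × 308/365 = €30,081.8959
Total = €39,742.4589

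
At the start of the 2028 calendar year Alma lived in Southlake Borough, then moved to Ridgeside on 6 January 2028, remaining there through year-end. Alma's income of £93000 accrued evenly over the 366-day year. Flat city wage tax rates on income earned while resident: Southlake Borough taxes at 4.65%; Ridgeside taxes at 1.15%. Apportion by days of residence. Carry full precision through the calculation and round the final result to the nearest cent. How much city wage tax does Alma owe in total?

£1113.97

Southlake Borough, 1 January – 5 January 2028: 5 days → £93000 × 4.65% × 5/366 = £59.0779
Ridgeside, 6 January – 31 December 2028: 361 days → £93000 × 1.15% × 361/366 = £1054.8893
Total = £1113.9672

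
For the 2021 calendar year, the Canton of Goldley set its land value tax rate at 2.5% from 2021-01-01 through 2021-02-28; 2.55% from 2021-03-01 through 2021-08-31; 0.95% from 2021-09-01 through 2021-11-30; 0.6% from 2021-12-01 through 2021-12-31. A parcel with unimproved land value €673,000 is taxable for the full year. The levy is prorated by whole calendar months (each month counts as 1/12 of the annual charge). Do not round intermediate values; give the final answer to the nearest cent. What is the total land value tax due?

2021-01-01 to 2021-02-28: 2 months at 2.5% → €673,000 × 2.5% × 2/12 = €2,804.1667
2021-03-01 to 2021-08-31: 6 months at 2.55% → €673,000 × 2.55% × 6/12 = €8,580.7500
2021-09-01 to 2021-11-30: 3 months at 0.95% → €673,000 × 0.95% × 3/12 = €1,598.3750
2021-12-01 to 2021-12-31: 1 month at 0.6% → €673,000 × 0.6% × 1/12 = €336.5000
Total = €13,319.7917

€13,319.79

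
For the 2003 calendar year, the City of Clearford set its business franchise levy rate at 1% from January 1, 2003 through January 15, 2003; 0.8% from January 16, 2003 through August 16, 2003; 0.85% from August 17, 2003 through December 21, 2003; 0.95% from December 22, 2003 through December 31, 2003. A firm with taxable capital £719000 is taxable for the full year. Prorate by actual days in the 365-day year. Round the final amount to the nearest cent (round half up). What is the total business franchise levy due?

January 1 – January 15, 2003: 15 days at 1% → £719000 × 1% × 15/365 = £295.4795
January 16 – August 16, 2003: 213 days at 0.8% → £719000 × 0.8% × 213/365 = £3356.6466
August 17 – December 21, 2003: 127 days at 0.85% → £719000 × 0.85% × 127/365 = £2126.4671
December 22 – December 31, 2003: 10 days at 0.95% → £719000 × 0.95% × 10/365 = £187.1370
Total = £5965.7301

£5965.73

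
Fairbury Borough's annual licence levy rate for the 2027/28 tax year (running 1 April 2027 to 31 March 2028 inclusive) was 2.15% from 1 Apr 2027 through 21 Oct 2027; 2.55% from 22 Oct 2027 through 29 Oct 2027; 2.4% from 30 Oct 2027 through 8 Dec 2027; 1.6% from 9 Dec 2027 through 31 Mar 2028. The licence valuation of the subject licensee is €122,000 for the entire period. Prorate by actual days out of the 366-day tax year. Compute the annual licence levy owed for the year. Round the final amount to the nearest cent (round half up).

1 Apr – 21 Oct 2027: 204 days at 2.15% → €122,000 × 2.15% × 204/366 = €1,462.0000
22 Oct – 29 Oct 2027: 8 days at 2.55% → €122,000 × 2.55% × 8/366 = €68.0000
30 Oct – 8 Dec 2027: 40 days at 2.4% → €122,000 × 2.4% × 40/366 = €320.0000
9 Dec 2027 – 31 Mar 2028: 114 days at 1.6% → €122,000 × 1.6% × 114/366 = €608.0000
Total = €2,458.0000

€2,458.00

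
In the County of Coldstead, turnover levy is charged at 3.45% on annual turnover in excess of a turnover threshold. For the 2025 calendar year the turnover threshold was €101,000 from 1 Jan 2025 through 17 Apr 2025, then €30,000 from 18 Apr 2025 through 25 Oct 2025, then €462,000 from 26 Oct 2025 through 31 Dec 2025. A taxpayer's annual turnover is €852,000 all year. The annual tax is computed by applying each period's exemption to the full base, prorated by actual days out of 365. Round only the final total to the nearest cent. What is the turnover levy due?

€24,905.12

1 Jan – 17 Apr 2025: 107 days, exemption €101,000 → (€852,000 − €101,000) × 3.45% × 107/365 = €7,595.3877
18 Apr – 25 Oct 2025: 191 days, exemption €30,000 → (€852,000 − €30,000) × 3.45% × 191/365 = €14,839.9151
26 Oct – 31 Dec 2025: 67 days, exemption €462,000 → (€852,000 − €462,000) × 3.45% × 67/365 = €2,469.8219
Total = €24,905.1247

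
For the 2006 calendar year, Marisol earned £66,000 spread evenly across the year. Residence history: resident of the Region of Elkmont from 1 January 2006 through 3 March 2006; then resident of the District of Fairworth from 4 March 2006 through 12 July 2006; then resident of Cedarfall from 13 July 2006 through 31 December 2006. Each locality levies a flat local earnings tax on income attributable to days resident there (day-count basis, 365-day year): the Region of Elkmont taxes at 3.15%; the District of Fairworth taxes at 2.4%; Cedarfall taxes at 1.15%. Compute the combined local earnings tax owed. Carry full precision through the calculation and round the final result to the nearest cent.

£1,279.32

The Region of Elkmont, 1 January – 3 March 2006: 62 days → £66,000 × 3.15% × 62/365 = £353.1452
The District of Fairworth, 4 March – 12 July 2006: 131 days → £66,000 × 2.4% × 131/365 = £568.5041
Cedarfall, 13 July – 31 December 2006: 172 days → £66,000 × 1.15% × 172/365 = £357.6658
Total = £1,279.3151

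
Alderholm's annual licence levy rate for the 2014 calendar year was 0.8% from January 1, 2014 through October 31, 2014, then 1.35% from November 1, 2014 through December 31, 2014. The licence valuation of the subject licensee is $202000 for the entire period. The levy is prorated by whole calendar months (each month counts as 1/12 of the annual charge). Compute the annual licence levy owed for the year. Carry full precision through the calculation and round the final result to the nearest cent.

$1801.17

January 1 – October 31, 2014: 10 months at 0.8% → $202000 × 0.8% × 10/12 = $1346.6667
November 1 – December 31, 2014: 2 months at 1.35% → $202000 × 1.35% × 2/12 = $454.5000
Total = $1801.1667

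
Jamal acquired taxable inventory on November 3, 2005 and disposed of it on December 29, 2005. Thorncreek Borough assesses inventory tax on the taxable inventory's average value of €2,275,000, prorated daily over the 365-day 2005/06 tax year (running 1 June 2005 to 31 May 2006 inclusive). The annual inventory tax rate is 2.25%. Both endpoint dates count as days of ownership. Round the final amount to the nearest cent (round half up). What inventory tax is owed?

Days held (November 3 – December 29, 2005): 57 out of 365
Tax = €2,275,000 × 2.25% × 57/365 = €7,993.6644

€7,993.66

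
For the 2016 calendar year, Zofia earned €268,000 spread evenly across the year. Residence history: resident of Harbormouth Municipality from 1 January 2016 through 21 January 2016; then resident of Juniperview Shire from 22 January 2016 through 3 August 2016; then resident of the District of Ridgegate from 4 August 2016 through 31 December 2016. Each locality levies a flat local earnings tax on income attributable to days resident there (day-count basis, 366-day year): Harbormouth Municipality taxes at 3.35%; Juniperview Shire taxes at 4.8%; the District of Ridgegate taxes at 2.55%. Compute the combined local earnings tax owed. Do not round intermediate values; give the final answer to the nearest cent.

€10,169.72

Harbormouth Municipality, 1 January – 21 January 2016: 21 days → €268,000 × 3.35% × 21/366 = €515.1311
Juniperview Shire, 22 January – 3 August 2016: 195 days → €268,000 × 4.8% × 195/366 = €6,853.7705
The District of Ridgegate, 4 August – 31 December 2016: 150 days → €268,000 × 2.55% × 150/366 = €2,800.8197
Total = €10,169.7213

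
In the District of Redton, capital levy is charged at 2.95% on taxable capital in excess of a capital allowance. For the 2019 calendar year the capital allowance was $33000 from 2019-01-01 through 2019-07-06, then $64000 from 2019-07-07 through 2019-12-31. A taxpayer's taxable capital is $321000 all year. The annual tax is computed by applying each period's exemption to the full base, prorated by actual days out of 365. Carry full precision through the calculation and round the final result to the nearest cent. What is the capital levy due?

2019-01-01 to 2019-07-06: 187 days, exemption $33000 → ($321000 − $33000) × 2.95% × 187/365 = $4352.7452
2019-07-07 to 2019-12-31: 178 days, exemption $64000 → ($321000 − $64000) × 2.95% × 178/365 = $3697.2795
Total = $8050.0247

$8050.02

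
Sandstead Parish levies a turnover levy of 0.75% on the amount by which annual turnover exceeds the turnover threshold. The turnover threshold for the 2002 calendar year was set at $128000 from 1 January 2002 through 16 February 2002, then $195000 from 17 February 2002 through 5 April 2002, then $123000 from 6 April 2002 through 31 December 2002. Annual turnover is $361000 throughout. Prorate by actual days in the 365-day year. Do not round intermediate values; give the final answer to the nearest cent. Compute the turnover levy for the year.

1 January – 16 February 2002: 47 days, exemption $128000 → ($361000 − $128000) × 0.75% × 47/365 = $225.0205
17 February – 5 April 2002: 48 days, exemption $195000 → ($361000 − $195000) × 0.75% × 48/365 = $163.7260
6 April – 31 December 2002: 270 days, exemption $123000 → ($361000 − $123000) × 0.75% × 270/365 = $1320.4110
Total = $1709.1575

$1709.16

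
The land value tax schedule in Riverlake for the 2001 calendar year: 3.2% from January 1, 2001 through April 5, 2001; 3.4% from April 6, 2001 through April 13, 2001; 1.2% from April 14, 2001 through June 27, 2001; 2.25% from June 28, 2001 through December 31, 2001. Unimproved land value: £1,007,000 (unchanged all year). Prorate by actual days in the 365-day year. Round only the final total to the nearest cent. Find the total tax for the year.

£23,228.59

January 1 – April 5, 2001: 95 days at 3.2% → £1,007,000 × 3.2% × 95/365 = £8,387.0685
April 6 – April 13, 2001: 8 days at 3.4% → £1,007,000 × 3.4% × 8/365 = £750.4219
April 14 – June 27, 2001: 75 days at 1.2% → £1,007,000 × 1.2% × 75/365 = £2,483.0137
June 28 – December 31, 2001: 187 days at 2.25% → £1,007,000 × 2.25% × 187/365 = £11,608.0890
Total = £23,228.5932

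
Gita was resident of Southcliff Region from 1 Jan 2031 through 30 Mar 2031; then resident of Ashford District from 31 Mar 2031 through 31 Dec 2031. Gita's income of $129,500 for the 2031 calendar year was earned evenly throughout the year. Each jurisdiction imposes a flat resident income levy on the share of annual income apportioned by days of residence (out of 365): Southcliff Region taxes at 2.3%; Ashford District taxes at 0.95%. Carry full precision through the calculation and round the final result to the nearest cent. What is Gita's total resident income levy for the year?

$1,656.54

Southcliff Region, 1 Jan – 30 Mar 2031: 89 days → $129,500 × 2.3% × 89/365 = $726.2644
Ashford District, 31 Mar – 31 Dec 2031: 276 days → $129,500 × 0.95% × 276/365 = $930.2712
Total = $1,656.5356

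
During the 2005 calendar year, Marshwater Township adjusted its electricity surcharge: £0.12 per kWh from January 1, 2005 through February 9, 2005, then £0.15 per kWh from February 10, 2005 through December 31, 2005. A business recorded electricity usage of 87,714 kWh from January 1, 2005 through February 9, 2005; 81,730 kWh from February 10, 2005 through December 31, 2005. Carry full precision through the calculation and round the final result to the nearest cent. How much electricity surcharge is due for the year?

January 1 – February 9, 2005: 87,714 kWh at £0.12/kWh → £10525.68
February 10 – December 31, 2005: 81,730 kWh at £0.15/kWh → £12259.50

£22785.18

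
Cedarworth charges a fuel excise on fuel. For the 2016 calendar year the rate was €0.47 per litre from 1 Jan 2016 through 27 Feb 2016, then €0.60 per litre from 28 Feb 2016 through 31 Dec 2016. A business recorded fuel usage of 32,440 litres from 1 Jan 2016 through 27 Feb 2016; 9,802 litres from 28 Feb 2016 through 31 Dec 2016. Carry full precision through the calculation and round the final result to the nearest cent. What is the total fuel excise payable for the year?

1 Jan – 27 Feb 2016: 32,440 litres at €0.47/litre → €15,246.80
28 Feb – 31 Dec 2016: 9,802 litres at €0.60/litre → €5,881.20

€21,128.00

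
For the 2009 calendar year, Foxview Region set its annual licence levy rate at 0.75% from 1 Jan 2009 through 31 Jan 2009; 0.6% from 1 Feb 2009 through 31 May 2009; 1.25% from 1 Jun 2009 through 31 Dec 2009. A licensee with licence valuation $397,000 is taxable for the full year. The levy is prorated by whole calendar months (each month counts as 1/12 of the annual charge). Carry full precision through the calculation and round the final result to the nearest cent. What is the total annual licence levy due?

1 Jan – 31 Jan 2009: 1 month at 0.75% → $397,000 × 0.75% × 1/12 = $248.1250
1 Feb – 31 May 2009: 4 months at 0.6% → $397,000 × 0.6% × 4/12 = $794.0000
1 Jun – 31 Dec 2009: 7 months at 1.25% → $397,000 × 1.25% × 7/12 = $2,894.7917
Total = $3,936.9167

$3,936.92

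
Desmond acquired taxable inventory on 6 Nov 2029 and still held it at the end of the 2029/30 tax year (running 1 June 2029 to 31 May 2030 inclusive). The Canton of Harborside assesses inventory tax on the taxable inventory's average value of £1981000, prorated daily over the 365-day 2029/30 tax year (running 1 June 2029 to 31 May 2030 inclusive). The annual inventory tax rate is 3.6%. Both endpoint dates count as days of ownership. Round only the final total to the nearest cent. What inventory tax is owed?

Days held (6 Nov 2029 – 31 May 2030): 207 out of 365
Tax = £1981000 × 3.6% × 207/365 = £40444.9644

£40444.96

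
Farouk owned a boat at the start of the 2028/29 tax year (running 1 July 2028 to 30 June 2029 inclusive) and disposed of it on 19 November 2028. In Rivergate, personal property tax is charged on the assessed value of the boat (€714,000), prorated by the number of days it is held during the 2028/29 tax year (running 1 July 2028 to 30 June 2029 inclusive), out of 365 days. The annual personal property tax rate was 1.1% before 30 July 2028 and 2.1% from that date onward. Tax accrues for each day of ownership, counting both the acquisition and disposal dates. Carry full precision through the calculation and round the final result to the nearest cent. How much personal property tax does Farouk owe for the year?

1 July – 29 July 2028: 29 days at 1.1% → €714,000 × 1.1% × 29/365 = €624.0164
30 July – 19 November 2028: 113 days at 2.1% → €714,000 × 2.1% × 113/365 = €4,641.9781
Total = €5,265.9945

€5,265.99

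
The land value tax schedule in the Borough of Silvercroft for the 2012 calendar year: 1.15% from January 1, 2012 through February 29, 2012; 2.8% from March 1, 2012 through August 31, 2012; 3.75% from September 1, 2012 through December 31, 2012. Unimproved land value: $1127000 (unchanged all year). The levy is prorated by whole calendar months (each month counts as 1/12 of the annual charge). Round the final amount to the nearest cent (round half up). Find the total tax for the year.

January 1 – February 29, 2012: 2 months at 1.15% → $1127000 × 1.15% × 2/12 = $2160.0833
March 1 – August 31, 2012: 6 months at 2.8% → $1127000 × 2.8% × 6/12 = $15778.0000
September 1 – December 31, 2012: 4 months at 3.75% → $1127000 × 3.75% × 4/12 = $14087.5000
Total = $32025.5833

$32025.58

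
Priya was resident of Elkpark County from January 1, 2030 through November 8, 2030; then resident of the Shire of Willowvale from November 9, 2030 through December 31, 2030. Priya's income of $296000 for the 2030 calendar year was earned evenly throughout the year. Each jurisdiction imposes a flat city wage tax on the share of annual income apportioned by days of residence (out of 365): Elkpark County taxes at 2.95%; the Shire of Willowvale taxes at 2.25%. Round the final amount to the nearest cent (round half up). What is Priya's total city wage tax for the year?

$8431.13

Elkpark County, January 1 – November 8, 2030: 312 days → $296000 × 2.95% × 312/365 = $7464.0658
The Shire of Willowvale, November 9 – December 31, 2030: 53 days → $296000 × 2.25% × 53/365 = $967.0685
Total = $8431.1342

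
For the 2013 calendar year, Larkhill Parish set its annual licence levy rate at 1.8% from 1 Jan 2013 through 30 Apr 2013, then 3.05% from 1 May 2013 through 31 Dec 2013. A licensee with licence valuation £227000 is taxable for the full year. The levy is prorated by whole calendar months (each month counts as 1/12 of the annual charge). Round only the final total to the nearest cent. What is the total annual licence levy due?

1 Jan – 30 Apr 2013: 4 months at 1.8% → £227000 × 1.8% × 4/12 = £1362.0000
1 May – 31 Dec 2013: 8 months at 3.05% → £227000 × 3.05% × 8/12 = £4615.6667
Total = £5977.6667

£5977.67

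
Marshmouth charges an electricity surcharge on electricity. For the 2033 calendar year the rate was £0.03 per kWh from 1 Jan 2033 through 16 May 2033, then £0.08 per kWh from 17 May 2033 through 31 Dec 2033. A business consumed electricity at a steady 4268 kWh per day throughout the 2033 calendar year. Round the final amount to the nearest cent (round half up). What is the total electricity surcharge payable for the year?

1 Jan – 16 May 2033: 136 days × 4268 kWh/day = 580,448 kWh at £0.03/kWh → £17,413.44
17 May – 31 Dec 2033: 229 days × 4268 kWh/day = 977,372 kWh at £0.08/kWh → £78,189.76

£95,603.20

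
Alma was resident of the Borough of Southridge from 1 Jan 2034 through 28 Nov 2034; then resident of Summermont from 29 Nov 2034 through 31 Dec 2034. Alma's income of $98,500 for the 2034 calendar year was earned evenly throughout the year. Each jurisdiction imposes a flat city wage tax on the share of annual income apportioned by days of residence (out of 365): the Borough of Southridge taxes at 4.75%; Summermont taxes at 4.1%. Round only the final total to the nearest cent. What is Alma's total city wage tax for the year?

The Borough of Southridge, 1 Jan – 28 Nov 2034: 332 days → $98,500 × 4.75% × 332/365 = $4,255.7397
Summermont, 29 Nov – 31 Dec 2034: 33 days → $98,500 × 4.1% × 33/365 = $365.1247
Total = $4,620.8644

$4,620.86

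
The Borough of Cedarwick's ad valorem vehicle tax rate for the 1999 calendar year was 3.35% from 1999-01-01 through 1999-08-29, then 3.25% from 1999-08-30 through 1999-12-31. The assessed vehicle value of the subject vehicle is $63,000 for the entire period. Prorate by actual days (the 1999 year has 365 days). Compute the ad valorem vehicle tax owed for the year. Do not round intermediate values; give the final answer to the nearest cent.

$2,089.10

1999-01-01 to 1999-08-29: 241 days at 3.35% → $63,000 × 3.35% × 241/365 = $1,393.5082
1999-08-30 to 1999-12-31: 124 days at 3.25% → $63,000 × 3.25% × 124/365 = $695.5890
Total = $2,089.0973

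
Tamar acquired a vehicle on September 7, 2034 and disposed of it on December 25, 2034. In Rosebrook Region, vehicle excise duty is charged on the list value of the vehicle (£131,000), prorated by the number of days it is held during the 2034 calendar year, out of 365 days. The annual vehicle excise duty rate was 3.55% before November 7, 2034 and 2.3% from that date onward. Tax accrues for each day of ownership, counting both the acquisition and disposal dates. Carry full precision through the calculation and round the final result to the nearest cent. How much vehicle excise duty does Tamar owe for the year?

September 7 – November 6, 2034: 61 days at 3.55% → £131,000 × 3.55% × 61/365 = £777.2068
November 7 – December 25, 2034: 49 days at 2.3% → £131,000 × 2.3% × 49/365 = £404.4849
Total = £1,181.6918

£1,181.69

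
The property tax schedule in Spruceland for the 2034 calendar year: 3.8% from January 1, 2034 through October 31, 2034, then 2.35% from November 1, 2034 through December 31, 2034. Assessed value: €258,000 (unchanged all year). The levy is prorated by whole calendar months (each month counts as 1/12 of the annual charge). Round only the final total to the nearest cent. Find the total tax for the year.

January 1 – October 31, 2034: 10 months at 3.8% → €258,000 × 3.8% × 10/12 = €8,170.0000
November 1 – December 31, 2034: 2 months at 2.35% → €258,000 × 2.35% × 2/12 = €1,010.5000
Total = €9,180.5000

€9,180.50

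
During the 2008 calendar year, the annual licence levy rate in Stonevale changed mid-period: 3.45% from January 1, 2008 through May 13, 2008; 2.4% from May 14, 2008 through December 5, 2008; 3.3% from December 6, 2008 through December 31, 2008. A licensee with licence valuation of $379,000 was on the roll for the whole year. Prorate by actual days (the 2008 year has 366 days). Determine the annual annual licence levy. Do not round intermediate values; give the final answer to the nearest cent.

January 1 – May 13, 2008: 134 days at 3.45% → $379,000 × 3.45% × 134/366 = $4,787.2049
May 14 – December 5, 2008: 206 days at 2.4% → $379,000 × 2.4% × 206/366 = $5,119.6066
December 6 – December 31, 2008: 26 days at 3.3% → $379,000 × 3.3% × 26/366 = $888.4754
Total = $10,795.2869

$10,795.29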